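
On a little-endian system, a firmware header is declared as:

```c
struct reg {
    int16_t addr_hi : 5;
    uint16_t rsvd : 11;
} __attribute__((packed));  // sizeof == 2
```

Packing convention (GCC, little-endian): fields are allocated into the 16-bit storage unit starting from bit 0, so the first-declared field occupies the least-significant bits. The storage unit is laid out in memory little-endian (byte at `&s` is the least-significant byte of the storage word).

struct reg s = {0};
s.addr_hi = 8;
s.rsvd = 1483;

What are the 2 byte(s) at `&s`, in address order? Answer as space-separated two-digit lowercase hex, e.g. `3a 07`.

addr_hi (5b) val=8 bits=0x8 at bit 0: 0x0008
rsvd (11b) val=1483 bits=0x5cb at bit 5: 0xb968
word = 0xb968 → little-endian bytes:
  [0]=0x68  [1]=0xb9

68 b9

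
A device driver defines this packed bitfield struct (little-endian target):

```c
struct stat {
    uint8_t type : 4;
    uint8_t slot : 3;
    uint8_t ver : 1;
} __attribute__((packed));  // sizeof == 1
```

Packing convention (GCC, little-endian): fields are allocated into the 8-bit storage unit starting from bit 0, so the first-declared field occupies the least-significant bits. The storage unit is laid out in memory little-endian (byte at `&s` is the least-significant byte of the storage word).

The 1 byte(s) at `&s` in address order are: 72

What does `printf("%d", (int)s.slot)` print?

7

[0]=0x72 (little-endian) → word 0x72
type:4 @ bit 0 → (0x72>>0)&0xf = 0x2
slot:3 @ bit 4 → (0x72>>4)&0x7 = 0x7  ←
ver:1 @ bit 7 → (0x72>>7)&0x1 = 0x0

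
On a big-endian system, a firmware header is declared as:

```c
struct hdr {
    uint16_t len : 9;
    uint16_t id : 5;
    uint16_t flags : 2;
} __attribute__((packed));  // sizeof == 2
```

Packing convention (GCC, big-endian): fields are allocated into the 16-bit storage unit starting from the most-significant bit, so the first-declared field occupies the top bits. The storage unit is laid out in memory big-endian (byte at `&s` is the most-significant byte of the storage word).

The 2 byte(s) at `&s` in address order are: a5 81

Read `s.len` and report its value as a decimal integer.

[0]=0xa5 [1]=0x81 (big-endian) → word 0xa581
len:9 @ bit 7 → (0xa581>>7)&0x1ff = 0x14b  ←
id:5 @ bit 2 → (0xa581>>2)&0x1f = 0x0
flags:2 @ bit 0 → (0xa581>>0)&0x3 = 0x1

331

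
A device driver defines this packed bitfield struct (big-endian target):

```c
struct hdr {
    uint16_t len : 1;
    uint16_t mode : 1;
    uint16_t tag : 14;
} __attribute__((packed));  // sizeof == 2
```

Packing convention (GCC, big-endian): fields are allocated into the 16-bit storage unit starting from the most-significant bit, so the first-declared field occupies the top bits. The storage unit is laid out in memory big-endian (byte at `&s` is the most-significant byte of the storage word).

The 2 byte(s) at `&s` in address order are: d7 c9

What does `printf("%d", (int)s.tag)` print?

6089

[0]=0xd7 [1]=0xc9 (big-endian) → word 0xd7c9
len:1 @ bit 15 → (0xd7c9>>15)&0x1 = 0x1
mode:1 @ bit 14 → (0xd7c9>>14)&0x1 = 0x1
tag:14 @ bit 0 → (0xd7c9>>0)&0x3fff = 0x17c9  ←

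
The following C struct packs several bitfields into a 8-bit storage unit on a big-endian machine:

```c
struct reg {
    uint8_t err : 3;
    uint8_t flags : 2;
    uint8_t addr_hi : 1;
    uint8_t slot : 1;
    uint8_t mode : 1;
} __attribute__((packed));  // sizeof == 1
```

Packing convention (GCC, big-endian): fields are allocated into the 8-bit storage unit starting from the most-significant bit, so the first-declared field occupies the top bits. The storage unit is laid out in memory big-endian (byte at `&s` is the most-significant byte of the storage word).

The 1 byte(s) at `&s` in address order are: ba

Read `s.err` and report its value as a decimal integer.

[0]=0xba (big-endian) → word 0xba
err [5+:3] = (word>>5) & 0x7 = 5  ←
flags [3+:2] = (word>>3) & 0x3 = 3
addr_hi [2+:1] = (word>>2) & 0x1 = 0
slot [1+:1] = (word>>1) & 0x1 = 1
mode [0+:1] = (word>>0) & 0x1 = 0

5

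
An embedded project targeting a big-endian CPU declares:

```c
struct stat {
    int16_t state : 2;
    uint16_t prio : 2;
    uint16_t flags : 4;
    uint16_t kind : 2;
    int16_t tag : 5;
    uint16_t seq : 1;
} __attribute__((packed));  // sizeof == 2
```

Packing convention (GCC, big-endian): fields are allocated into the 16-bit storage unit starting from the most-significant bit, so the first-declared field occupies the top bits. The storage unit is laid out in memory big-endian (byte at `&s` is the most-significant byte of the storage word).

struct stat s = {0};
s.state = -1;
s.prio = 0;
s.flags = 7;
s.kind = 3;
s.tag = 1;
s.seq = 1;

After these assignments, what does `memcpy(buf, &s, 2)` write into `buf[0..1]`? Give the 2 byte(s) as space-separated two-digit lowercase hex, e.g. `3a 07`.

state (2b) val=-1 bits=0x3 at bit 14: 0xc000
prio (2b) val=0 bits=0x0 at bit 12: 0xc000
flags (4b) val=7 bits=0x7 at bit 8: 0xc700
kind (2b) val=3 bits=0x3 at bit 6: 0xc7c0
tag (5b) val=1 bits=0x1 at bit 1: 0xc7c2
seq (1b) val=1 bits=0x1 at bit 0: 0xc7c3
word = 0xc7c3 → big-endian bytes:
  [0]=0xc7  [1]=0xc3

c7 c3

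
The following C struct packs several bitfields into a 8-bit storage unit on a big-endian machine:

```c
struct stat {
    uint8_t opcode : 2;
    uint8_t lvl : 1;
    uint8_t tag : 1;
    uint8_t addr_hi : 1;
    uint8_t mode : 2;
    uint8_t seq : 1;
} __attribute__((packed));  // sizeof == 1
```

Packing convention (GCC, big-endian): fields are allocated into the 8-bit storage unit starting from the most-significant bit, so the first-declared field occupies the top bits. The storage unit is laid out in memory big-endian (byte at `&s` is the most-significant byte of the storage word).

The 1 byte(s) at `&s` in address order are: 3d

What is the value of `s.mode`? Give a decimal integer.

2

[0]=0x3d (big-endian) → word 0x3d
opcode [6+:2] = (word>>6) & 0x3 = 0
lvl [5+:1] = (word>>5) & 0x1 = 1
tag [4+:1] = (word>>4) & 0x1 = 1
addr_hi [3+:1] = (word>>3) & 0x1 = 1
mode [1+:2] = (word>>1) & 0x3 = 2  ←
seq [0+:1] = (word>>0) & 0x1 = 1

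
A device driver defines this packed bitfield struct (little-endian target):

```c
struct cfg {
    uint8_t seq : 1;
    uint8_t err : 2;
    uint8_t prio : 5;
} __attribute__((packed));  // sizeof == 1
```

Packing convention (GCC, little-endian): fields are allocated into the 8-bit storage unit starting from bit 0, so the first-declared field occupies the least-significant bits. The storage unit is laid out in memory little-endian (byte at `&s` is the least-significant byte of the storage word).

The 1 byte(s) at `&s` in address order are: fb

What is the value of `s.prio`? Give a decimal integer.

[0]=0xfb (little-endian) → word 0xfb
seq [0+:1] = (word>>0) & 0x1 = 1
err [1+:2] = (word>>1) & 0x3 = 1
prio [3+:5] = (word>>3) & 0x1f = 31  ←

31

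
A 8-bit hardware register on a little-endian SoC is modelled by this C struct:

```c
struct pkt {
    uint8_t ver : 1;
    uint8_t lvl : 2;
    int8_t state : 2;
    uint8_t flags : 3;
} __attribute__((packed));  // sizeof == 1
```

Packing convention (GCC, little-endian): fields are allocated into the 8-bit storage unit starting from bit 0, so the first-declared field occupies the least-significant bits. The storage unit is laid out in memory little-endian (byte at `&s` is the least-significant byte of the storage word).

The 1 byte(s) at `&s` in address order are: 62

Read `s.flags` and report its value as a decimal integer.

[0]=0x62 (little-endian) → word 0x62
ver [0+:1] = (word>>0) & 0x1 = 0
lvl [1+:2] = (word>>1) & 0x3 = 1
state [3+:2] = (word>>3) & 0x3 = 0
flags [5+:3] = (word>>5) & 0x7 = 3  ←

3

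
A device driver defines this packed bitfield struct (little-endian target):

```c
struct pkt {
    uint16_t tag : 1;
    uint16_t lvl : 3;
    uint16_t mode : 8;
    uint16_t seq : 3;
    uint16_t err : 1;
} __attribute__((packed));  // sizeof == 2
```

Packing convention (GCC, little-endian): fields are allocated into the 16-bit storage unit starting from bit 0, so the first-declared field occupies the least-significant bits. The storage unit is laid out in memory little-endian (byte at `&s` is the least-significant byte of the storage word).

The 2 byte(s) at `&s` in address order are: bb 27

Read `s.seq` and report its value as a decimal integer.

[0]=0xbb [1]=0x27 (little-endian) → word 0x27bb
tag [0+:1] = (word>>0) & 0x1 = 1
lvl [1+:3] = (word>>1) & 0x7 = 5
mode [4+:8] = (word>>4) & 0xff = 123
seq [12+:3] = (word>>12) & 0x7 = 2  ←
err [15+:1] = (word>>15) & 0x1 = 0

2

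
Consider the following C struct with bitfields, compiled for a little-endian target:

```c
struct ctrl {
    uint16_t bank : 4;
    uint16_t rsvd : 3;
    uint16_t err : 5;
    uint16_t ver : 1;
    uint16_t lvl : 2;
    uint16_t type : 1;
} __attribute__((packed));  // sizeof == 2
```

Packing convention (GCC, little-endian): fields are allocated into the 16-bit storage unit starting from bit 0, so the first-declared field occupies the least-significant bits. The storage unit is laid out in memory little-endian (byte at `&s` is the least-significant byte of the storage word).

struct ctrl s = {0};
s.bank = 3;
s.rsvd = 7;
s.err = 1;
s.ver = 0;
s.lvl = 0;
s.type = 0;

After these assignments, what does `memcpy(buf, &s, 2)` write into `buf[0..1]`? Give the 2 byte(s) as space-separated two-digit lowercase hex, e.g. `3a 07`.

bank (4b) val=3 bits=0x3 at bit 0: 0x0003
rsvd (3b) val=7 bits=0x7 at bit 4: 0x0073
err (5b) val=1 bits=0x1 at bit 7: 0x00f3
ver (1b) val=0 bits=0x0 at bit 12: 0x00f3
lvl (2b) val=0 bits=0x0 at bit 13: 0x00f3
type (1b) val=0 bits=0x0 at bit 15: 0x00f3
word = 0x00f3 → little-endian bytes:
  [0]=0xf3  [1]=0x00

f3 00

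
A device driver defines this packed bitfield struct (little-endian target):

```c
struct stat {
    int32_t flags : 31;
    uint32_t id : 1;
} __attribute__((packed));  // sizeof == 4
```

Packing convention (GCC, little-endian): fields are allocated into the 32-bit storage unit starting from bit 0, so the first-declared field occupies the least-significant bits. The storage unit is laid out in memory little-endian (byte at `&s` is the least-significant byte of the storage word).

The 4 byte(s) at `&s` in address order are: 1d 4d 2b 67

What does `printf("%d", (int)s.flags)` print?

[0]=0x1d [1]=0x4d [2]=0x2b [3]=0x67 (little-endian) → word 0x672b4d1d
flags [0+:31] = (word>>0) & 0x7fffffff = 1730891037  ←
id [31+:1] = (word>>31) & 0x1 = 0
flags signed 31b, MSB=1: 1730891037 - 2147483648 = -416592611

-416592611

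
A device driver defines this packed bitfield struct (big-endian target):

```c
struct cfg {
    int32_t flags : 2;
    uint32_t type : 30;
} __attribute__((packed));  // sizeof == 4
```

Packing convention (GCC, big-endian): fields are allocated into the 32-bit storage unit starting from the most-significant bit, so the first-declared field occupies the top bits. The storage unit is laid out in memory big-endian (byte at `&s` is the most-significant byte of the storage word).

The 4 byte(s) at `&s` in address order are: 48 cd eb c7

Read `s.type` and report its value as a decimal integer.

[0]=0x48 [1]=0xcd [2]=0xeb [3]=0xc7 (big-endian) → word 0x48cdebc7
flags [30+:2] = (word>>30) & 0x3 = 1
type [0+:30] = (word>>0) & 0x3fffffff = 147712967  ←

147712967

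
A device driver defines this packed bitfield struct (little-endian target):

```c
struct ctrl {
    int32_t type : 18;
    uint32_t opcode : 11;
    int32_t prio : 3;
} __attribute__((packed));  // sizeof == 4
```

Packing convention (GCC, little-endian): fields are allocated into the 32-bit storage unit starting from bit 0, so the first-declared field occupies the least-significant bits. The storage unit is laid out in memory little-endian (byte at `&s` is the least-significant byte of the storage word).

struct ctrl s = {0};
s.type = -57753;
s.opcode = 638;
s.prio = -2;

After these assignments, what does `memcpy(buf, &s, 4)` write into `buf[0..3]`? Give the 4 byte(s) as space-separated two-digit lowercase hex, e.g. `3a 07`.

[0+:18] type=-57753 & 0x3ffff = 0x31e67; word=0x00031e67
[18+:11] opcode=638 & 0x7ff = 0x27e; word=0x09fb1e67
[29+:3] prio=-2 & 0x7 = 0x6; word=0xc9fb1e67
word = 0xc9fb1e67 → little-endian bytes:
  [0]=0x67  [1]=0x1e  [2]=0xfb  [3]=0xc9

67 1e fb c9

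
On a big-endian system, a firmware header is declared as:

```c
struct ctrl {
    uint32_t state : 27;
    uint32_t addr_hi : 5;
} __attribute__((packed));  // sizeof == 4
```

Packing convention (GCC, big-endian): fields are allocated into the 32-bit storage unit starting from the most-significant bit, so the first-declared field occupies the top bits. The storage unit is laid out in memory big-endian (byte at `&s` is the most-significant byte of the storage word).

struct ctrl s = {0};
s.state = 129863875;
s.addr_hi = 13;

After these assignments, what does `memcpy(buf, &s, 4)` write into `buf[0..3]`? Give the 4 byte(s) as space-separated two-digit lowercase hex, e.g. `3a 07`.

[5+:27] state=129863875 & 0x7ffffff = 0x7bd90c3; word=0xf7b21860
[0+:5] addr_hi=13 & 0x1f = 0xd; word=0xf7b2186d
word = 0xf7b2186d → big-endian bytes:
  [0]=0xf7  [1]=0xb2  [2]=0x18  [3]=0x6d

f7 b2 18 6d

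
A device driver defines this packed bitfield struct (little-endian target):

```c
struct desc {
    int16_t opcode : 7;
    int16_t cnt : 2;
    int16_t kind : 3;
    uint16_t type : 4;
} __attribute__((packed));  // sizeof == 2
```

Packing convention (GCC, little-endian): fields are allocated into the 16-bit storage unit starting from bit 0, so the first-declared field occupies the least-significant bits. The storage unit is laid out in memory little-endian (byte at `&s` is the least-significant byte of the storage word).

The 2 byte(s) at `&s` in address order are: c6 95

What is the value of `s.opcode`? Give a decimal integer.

[0]=0xc6 [1]=0x95 (little-endian) → word 0x95c6
opcode [0+:7] = (word>>0) & 0x7f = 70  ←
cnt [7+:2] = (word>>7) & 0x3 = 3
kind [9+:3] = (word>>9) & 0x7 = 2
type [12+:4] = (word>>12) & 0xf = 9
opcode signed 7b, MSB=1: 70 - 128 = -58

-58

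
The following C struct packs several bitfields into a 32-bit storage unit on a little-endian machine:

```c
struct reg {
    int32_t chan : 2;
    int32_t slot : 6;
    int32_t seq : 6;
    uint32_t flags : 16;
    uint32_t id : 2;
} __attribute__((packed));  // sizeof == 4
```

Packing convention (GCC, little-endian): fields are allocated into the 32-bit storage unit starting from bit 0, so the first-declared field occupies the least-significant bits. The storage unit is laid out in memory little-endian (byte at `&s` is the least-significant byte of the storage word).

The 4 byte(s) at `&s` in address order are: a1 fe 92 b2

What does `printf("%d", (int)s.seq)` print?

-2

[0]=0xa1 [1]=0xfe [2]=0x92 [3]=0xb2 (little-endian) → word 0xb292fea1
chan:2 @ bit 0 → (0xb292fea1>>0)&0x3 = 0x1
slot:6 @ bit 2 → (0xb292fea1>>2)&0x3f = 0x28
seq:6 @ bit 8 → (0xb292fea1>>8)&0x3f = 0x3e  ←
flags:16 @ bit 14 → (0xb292fea1>>14)&0xffff = 0xca4b
id:2 @ bit 30 → (0xb292fea1>>30)&0x3 = 0x2
seq signed 6b, MSB=1: 62 - 64 = -2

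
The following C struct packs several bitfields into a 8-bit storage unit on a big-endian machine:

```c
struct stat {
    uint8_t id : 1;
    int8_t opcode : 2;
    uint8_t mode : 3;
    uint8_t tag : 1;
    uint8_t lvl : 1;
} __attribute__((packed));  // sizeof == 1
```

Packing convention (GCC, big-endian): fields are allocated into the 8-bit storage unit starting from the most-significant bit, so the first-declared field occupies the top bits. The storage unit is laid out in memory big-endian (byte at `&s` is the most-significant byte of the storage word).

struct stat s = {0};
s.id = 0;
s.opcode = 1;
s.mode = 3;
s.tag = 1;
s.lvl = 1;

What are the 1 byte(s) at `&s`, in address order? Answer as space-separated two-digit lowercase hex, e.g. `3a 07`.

id:1 = 0 → 0x0 << 7 → word 0x00
opcode:2 = 1 → 0x1 << 5 → word 0x20
mode:3 = 3 → 0x3 << 2 → word 0x2c
tag:1 = 1 → 0x1 << 1 → word 0x2e
lvl:1 = 1 → 0x1 << 0 → word 0x2f
word = 0x2f → big-endian bytes:
  [0]=0x2f

2f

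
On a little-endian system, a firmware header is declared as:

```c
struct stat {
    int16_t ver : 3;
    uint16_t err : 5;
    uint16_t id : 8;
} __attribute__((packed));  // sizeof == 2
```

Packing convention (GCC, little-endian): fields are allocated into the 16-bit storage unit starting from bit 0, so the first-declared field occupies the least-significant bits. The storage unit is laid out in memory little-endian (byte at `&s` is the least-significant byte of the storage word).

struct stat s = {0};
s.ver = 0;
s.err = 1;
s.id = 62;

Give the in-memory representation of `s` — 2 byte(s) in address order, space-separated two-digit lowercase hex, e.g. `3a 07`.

08 3e

ver:3 = 0 → 0x0 << 0 → word 0x0000
err:5 = 1 → 0x1 << 3 → word 0x0008
id:8 = 62 → 0x3e << 8 → word 0x3e08
word = 0x3e08 → little-endian bytes:
  [0]=0x08  [1]=0x3e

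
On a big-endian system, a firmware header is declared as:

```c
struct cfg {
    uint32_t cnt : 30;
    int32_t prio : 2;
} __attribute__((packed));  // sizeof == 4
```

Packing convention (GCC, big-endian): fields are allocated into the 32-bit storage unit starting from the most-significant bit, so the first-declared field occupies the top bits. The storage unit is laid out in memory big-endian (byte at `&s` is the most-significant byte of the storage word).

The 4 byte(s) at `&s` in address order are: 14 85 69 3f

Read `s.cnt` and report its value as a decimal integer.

86071887

[0]=0x14 [1]=0x85 [2]=0x69 [3]=0x3f (big-endian) → word 0x1485693f
cnt [2+:30] = (word>>2) & 0x3fffffff = 86071887  ←
prio [0+:2] = (word>>0) & 0x3 = 3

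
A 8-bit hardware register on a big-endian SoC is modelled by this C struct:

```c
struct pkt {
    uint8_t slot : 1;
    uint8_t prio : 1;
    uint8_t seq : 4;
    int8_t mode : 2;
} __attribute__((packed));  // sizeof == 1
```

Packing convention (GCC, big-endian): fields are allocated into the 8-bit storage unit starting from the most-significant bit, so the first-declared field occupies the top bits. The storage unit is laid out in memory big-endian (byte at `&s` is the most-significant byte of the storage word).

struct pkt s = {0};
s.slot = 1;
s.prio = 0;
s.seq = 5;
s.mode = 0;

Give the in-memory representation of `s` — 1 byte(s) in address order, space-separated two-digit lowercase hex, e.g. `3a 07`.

94

slot:1 = 1 → 0x1 << 7 → word 0x80
prio:1 = 0 → 0x0 << 6 → word 0x80
seq:4 = 5 → 0x5 << 2 → word 0x94
mode:2 = 0 → 0x0 << 0 → word 0x94
word = 0x94 → big-endian bytes:
  [0]=0x94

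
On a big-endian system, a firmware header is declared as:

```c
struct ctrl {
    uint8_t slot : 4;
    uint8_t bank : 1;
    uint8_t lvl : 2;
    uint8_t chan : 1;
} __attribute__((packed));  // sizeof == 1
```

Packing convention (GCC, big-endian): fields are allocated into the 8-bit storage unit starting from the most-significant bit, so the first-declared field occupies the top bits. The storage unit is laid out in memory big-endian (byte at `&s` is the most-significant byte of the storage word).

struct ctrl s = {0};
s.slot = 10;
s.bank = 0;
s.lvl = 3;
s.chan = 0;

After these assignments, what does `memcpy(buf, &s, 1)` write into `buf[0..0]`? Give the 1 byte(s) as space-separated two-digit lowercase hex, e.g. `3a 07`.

a6

slot:4 = 10 → 0xa << 4 → word 0xa0
bank:1 = 0 → 0x0 << 3 → word 0xa0
lvl:2 = 3 → 0x3 << 1 → word 0xa6
chan:1 = 0 → 0x0 << 0 → word 0xa6
word = 0xa6 → big-endian bytes:
  [0]=0xa6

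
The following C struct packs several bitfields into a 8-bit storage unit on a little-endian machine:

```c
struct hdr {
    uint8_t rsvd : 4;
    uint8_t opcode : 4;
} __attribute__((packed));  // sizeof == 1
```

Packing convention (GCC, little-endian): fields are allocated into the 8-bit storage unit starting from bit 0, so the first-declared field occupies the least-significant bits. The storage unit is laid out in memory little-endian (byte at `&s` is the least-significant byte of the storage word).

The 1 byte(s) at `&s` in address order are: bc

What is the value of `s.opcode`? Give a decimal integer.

11

[0]=0xbc (little-endian) → word 0xbc
rsvd:4 @ bit 0 → (0xbc>>0)&0xf = 0xc
opcode:4 @ bit 4 → (0xbc>>4)&0xf = 0xb  ←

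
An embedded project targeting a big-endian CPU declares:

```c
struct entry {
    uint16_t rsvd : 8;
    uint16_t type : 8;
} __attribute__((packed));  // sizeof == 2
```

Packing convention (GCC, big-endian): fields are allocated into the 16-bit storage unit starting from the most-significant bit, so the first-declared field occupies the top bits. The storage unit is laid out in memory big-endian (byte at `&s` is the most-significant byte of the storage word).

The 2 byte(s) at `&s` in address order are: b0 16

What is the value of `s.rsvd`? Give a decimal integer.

176

[0]=0xb0 [1]=0x16 (big-endian) → word 0xb016
rsvd [8+:8] = (word>>8) & 0xff = 176  ←
type [0+:8] = (word>>0) & 0xff = 22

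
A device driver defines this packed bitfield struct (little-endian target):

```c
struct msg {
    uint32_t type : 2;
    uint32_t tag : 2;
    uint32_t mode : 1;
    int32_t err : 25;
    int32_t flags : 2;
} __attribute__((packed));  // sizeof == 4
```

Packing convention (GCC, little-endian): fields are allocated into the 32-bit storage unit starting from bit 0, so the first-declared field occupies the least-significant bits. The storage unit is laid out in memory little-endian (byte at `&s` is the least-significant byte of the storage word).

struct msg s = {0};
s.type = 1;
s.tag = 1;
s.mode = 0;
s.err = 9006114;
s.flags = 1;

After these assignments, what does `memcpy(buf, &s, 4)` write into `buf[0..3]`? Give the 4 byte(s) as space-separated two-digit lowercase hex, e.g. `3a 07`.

45 84 2d 51

type (2b) val=1 bits=0x1 at bit 0: 0x00000001
tag (2b) val=1 bits=0x1 at bit 2: 0x00000005
mode (1b) val=0 bits=0x0 at bit 4: 0x00000005
err (25b) val=9006114 bits=0x896c22 at bit 5: 0x112d8445
flags (2b) val=1 bits=0x1 at bit 30: 0x512d8445
word = 0x512d8445 → little-endian bytes:
  [0]=0x45  [1]=0x84  [2]=0x2d  [3]=0x51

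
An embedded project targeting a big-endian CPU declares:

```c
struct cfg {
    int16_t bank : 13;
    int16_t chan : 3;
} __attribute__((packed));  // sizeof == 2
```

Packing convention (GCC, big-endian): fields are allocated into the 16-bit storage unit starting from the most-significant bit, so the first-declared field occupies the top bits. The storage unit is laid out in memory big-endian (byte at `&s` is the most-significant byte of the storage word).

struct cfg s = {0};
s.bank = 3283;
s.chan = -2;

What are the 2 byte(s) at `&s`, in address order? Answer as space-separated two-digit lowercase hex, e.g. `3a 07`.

[3+:13] bank=3283 & 0x1fff = 0xcd3; word=0x6698
[0+:3] chan=-2 & 0x7 = 0x6; word=0x669e
word = 0x669e → big-endian bytes:
  [0]=0x66  [1]=0x9e

66 9e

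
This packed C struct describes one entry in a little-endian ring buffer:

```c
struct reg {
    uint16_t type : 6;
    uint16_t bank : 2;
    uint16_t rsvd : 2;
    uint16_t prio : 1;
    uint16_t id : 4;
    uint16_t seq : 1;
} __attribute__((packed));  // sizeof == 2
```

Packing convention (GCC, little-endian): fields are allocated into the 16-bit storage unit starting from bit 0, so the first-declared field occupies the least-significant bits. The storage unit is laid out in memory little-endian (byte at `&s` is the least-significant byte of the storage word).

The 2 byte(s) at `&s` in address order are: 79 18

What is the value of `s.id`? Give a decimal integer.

[0]=0x79 [1]=0x18 (little-endian) → word 0x1879
type [0+:6] = (word>>0) & 0x3f = 57
bank [6+:2] = (word>>6) & 0x3 = 1
rsvd [8+:2] = (word>>8) & 0x3 = 0
prio [10+:1] = (word>>10) & 0x1 = 0
id [11+:4] = (word>>11) & 0xf = 3  ←
seq [15+:1] = (word>>15) & 0x1 = 0

3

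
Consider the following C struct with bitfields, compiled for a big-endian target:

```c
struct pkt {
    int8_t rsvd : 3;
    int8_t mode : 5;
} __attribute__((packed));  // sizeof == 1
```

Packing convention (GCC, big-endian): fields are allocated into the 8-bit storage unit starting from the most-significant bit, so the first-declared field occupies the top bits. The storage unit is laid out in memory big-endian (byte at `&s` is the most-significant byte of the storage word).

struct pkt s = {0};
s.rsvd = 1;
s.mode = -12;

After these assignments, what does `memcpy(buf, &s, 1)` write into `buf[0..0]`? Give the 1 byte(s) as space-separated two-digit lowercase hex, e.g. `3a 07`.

34

rsvd:3 = 1 → 0x1 << 5 → word 0x20
mode:5 = -12 → 0x14 << 0 → word 0x34
word = 0x34 → big-endian bytes:
  [0]=0x34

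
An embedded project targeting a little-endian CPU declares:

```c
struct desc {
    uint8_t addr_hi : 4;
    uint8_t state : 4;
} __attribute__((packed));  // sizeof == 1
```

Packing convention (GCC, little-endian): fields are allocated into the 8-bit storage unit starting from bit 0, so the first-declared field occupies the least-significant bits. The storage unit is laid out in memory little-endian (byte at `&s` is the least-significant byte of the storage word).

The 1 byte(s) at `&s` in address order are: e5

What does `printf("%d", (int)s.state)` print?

14

[0]=0xe5 (little-endian) → word 0xe5
addr_hi [0+:4] = (word>>0) & 0xf = 5
state [4+:4] = (word>>4) & 0xf = 14  ←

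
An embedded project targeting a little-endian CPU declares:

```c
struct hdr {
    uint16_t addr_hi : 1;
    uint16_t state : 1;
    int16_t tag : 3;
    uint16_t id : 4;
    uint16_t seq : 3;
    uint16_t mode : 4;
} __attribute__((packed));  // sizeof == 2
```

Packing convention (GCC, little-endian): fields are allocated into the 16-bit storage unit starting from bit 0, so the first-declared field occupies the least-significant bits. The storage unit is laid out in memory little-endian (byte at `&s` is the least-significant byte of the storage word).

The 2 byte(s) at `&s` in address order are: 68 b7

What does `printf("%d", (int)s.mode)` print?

[0]=0x68 [1]=0xb7 (little-endian) → word 0xb768
addr_hi:1 @ bit 0 → (0xb768>>0)&0x1 = 0x0
state:1 @ bit 1 → (0xb768>>1)&0x1 = 0x0
tag:3 @ bit 2 → (0xb768>>2)&0x7 = 0x2
id:4 @ bit 5 → (0xb768>>5)&0xf = 0xb
seq:3 @ bit 9 → (0xb768>>9)&0x7 = 0x3
mode:4 @ bit 12 → (0xb768>>12)&0xf = 0xb  ←

11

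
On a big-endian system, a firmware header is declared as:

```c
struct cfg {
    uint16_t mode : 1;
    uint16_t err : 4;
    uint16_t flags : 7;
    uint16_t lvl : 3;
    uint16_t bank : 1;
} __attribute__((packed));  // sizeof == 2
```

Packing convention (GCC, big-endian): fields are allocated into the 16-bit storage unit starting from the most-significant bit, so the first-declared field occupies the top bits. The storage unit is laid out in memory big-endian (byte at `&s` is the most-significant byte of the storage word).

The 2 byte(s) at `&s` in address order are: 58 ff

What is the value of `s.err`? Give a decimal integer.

11

[0]=0x58 [1]=0xff (big-endian) → word 0x58ff
mode [15+:1] = (word>>15) & 0x1 = 0
err [11+:4] = (word>>11) & 0xf = 11  ←
flags [4+:7] = (word>>4) & 0x7f = 15
lvl [1+:3] = (word>>1) & 0x7 = 7
bank [0+:1] = (word>>0) & 0x1 = 1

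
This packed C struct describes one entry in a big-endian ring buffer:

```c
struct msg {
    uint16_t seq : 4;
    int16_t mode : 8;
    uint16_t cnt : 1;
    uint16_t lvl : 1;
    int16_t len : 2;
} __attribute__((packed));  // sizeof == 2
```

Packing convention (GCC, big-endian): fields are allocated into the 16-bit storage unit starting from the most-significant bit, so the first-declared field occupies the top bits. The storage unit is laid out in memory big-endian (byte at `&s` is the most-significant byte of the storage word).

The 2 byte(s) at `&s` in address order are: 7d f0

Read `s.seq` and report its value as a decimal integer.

7

[0]=0x7d [1]=0xf0 (big-endian) → word 0x7df0
seq:4 @ bit 12 → (0x7df0>>12)&0xf = 0x7  ←
mode:8 @ bit 4 → (0x7df0>>4)&0xff = 0xdf
cnt:1 @ bit 3 → (0x7df0>>3)&0x1 = 0x0
lvl:1 @ bit 2 → (0x7df0>>2)&0x1 = 0x0
len:2 @ bit 0 → (0x7df0>>0)&0x3 = 0x0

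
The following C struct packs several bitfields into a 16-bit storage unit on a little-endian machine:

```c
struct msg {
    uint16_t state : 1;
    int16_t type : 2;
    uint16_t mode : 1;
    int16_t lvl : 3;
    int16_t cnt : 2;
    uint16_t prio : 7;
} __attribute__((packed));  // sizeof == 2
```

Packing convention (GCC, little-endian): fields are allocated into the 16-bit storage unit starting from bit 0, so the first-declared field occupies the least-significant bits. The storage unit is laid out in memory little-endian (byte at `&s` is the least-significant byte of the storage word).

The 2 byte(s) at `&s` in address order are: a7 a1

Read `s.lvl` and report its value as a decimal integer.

2

[0]=0xa7 [1]=0xa1 (little-endian) → word 0xa1a7
state [0+:1] = (word>>0) & 0x1 = 1
type [1+:2] = (word>>1) & 0x3 = 3
mode [3+:1] = (word>>3) & 0x1 = 0
lvl [4+:3] = (word>>4) & 0x7 = 2  ←
cnt [7+:2] = (word>>7) & 0x3 = 3
prio [9+:7] = (word>>9) & 0x7f = 80
lvl signed 3b, MSB=0: value = 2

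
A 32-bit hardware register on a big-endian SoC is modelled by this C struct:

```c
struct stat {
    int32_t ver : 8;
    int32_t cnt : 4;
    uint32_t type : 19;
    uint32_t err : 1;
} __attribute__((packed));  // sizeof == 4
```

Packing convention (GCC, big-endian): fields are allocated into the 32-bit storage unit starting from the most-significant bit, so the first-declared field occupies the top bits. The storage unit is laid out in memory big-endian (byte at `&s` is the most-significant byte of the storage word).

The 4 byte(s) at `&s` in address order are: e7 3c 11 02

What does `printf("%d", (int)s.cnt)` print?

3

[0]=0xe7 [1]=0x3c [2]=0x11 [3]=0x02 (big-endian) → word 0xe73c1102
ver [24+:8] = (word>>24) & 0xff = 231
cnt [20+:4] = (word>>20) & 0xf = 3  ←
type [1+:19] = (word>>1) & 0x7ffff = 395393
err [0+:1] = (word>>0) & 0x1 = 0
cnt signed 4b, MSB=0: value = 3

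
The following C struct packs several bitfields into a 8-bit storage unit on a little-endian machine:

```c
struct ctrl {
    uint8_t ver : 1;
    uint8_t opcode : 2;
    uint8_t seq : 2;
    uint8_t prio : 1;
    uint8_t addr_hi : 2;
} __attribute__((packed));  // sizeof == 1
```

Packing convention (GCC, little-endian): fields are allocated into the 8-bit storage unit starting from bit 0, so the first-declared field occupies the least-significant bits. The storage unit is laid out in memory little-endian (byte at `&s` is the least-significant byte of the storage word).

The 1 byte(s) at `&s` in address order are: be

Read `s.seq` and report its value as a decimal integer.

[0]=0xbe (little-endian) → word 0xbe
ver [0+:1] = (word>>0) & 0x1 = 0
opcode [1+:2] = (word>>1) & 0x3 = 3
seq [3+:2] = (word>>3) & 0x3 = 3  ←
prio [5+:1] = (word>>5) & 0x1 = 1
addr_hi [6+:2] = (word>>6) & 0x3 = 2

3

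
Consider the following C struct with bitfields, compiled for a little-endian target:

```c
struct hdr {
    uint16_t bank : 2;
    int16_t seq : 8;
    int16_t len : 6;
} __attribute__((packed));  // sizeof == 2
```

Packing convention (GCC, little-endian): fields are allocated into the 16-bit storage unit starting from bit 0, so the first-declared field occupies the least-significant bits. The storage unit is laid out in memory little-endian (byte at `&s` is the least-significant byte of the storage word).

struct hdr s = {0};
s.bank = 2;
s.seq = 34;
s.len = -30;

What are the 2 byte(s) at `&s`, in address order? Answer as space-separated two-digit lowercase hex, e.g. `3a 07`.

[0+:2] bank=2 & 0x3 = 0x2; word=0x0002
[2+:8] seq=34 & 0xff = 0x22; word=0x008a
[10+:6] len=-30 & 0x3f = 0x22; word=0x888a
word = 0x888a → little-endian bytes:
  [0]=0x8a  [1]=0x88

8a 88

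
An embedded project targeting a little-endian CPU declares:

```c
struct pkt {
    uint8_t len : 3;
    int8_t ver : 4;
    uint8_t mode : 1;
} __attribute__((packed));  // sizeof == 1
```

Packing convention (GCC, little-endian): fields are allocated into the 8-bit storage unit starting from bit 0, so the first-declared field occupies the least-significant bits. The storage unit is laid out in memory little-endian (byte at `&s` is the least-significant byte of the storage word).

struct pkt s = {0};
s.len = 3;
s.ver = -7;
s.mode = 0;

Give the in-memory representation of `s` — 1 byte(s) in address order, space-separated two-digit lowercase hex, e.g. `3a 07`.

4b

[0+:3] len=3 & 0x7 = 0x3; word=0x03
[3+:4] ver=-7 & 0xf = 0x9; word=0x4b
[7+:1] mode=0 & 0x1 = 0x0; word=0x4b
word = 0x4b → little-endian bytes:
  [0]=0x4b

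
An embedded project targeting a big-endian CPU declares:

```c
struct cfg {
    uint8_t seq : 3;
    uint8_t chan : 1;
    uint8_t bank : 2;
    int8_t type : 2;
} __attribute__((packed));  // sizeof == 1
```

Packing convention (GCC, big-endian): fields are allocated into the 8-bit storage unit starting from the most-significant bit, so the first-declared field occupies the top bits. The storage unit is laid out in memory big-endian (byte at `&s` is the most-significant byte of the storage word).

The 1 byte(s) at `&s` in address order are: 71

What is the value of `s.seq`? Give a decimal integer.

3

[0]=0x71 (big-endian) → word 0x71
seq [5+:3] = (word>>5) & 0x7 = 3  ←
chan [4+:1] = (word>>4) & 0x1 = 1
bank [2+:2] = (word>>2) & 0x3 = 0
type [0+:2] = (word>>0) & 0x3 = 1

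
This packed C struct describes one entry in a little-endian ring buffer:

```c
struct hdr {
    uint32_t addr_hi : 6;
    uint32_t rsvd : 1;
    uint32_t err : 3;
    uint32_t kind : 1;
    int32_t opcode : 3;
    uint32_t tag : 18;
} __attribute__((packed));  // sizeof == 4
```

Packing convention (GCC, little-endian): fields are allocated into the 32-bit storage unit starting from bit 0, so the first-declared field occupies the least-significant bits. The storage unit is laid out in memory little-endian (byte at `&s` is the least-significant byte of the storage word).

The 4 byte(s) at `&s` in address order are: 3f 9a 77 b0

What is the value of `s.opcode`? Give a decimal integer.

3

[0]=0x3f [1]=0x9a [2]=0x77 [3]=0xb0 (little-endian) → word 0xb0779a3f
addr_hi [0+:6] = (word>>0) & 0x3f = 63
rsvd [6+:1] = (word>>6) & 0x1 = 0
err [7+:3] = (word>>7) & 0x7 = 4
kind [10+:1] = (word>>10) & 0x1 = 0
opcode [11+:3] = (word>>11) & 0x7 = 3  ←
tag [14+:18] = (word>>14) & 0x3ffff = 180702
opcode signed 3b, MSB=0: value = 3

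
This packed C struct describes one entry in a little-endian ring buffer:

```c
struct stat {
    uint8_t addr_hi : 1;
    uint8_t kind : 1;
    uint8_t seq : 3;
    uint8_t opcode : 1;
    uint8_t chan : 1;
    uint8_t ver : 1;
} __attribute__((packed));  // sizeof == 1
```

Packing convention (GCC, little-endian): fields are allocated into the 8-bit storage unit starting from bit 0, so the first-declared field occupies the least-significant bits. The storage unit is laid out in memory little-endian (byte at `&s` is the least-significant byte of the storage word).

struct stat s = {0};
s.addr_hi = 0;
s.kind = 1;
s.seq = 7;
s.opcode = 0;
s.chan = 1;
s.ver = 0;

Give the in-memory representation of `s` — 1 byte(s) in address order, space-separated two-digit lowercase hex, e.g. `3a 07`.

addr_hi:1 = 0 → 0x0 << 0 → word 0x00
kind:1 = 1 → 0x1 << 1 → word 0x02
seq:3 = 7 → 0x7 << 2 → word 0x1e
opcode:1 = 0 → 0x0 << 5 → word 0x1e
chan:1 = 1 → 0x1 << 6 → word 0x5e
ver:1 = 0 → 0x0 << 7 → word 0x5e
word = 0x5e → little-endian bytes:
  [0]=0x5e

5e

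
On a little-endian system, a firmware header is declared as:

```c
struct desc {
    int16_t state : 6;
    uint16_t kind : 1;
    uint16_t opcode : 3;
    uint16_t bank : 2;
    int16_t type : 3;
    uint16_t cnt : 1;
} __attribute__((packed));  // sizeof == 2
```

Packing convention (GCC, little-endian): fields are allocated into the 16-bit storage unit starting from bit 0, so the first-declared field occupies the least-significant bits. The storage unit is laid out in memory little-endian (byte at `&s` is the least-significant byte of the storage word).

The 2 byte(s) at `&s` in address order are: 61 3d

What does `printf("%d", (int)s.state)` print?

-31

[0]=0x61 [1]=0x3d (little-endian) → word 0x3d61
state:6 @ bit 0 → (0x3d61>>0)&0x3f = 0x21  ←
kind:1 @ bit 6 → (0x3d61>>6)&0x1 = 0x1
opcode:3 @ bit 7 → (0x3d61>>7)&0x7 = 0x2
bank:2 @ bit 10 → (0x3d61>>10)&0x3 = 0x3
type:3 @ bit 12 → (0x3d61>>12)&0x7 = 0x3
cnt:1 @ bit 15 → (0x3d61>>15)&0x1 = 0x0
state signed 6b, MSB=1: 33 - 64 = -31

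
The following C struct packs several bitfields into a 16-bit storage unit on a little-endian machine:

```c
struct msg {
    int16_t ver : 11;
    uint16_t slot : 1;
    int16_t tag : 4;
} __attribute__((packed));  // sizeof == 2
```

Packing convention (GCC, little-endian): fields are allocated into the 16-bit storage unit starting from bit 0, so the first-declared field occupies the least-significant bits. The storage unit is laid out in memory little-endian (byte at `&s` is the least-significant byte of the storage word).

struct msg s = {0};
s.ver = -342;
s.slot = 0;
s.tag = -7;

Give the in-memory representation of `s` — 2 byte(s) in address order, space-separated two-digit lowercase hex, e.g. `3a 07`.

ver:11 = -342 → 0x6aa << 0 → word 0x06aa
slot:1 = 0 → 0x0 << 11 → word 0x06aa
tag:4 = -7 → 0x9 << 12 → word 0x96aa
word = 0x96aa → little-endian bytes:
  [0]=0xaa  [1]=0x96

aa 96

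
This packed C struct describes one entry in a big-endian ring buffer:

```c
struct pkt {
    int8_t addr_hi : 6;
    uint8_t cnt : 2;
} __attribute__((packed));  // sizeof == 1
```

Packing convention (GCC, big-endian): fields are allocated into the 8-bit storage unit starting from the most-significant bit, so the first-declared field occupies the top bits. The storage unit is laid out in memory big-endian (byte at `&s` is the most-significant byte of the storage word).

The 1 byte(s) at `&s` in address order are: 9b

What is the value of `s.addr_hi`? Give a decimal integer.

[0]=0x9b (big-endian) → word 0x9b
addr_hi [2+:6] = (word>>2) & 0x3f = 38  ←
cnt [0+:2] = (word>>0) & 0x3 = 3
addr_hi signed 6b, MSB=1: 38 - 64 = -26

-26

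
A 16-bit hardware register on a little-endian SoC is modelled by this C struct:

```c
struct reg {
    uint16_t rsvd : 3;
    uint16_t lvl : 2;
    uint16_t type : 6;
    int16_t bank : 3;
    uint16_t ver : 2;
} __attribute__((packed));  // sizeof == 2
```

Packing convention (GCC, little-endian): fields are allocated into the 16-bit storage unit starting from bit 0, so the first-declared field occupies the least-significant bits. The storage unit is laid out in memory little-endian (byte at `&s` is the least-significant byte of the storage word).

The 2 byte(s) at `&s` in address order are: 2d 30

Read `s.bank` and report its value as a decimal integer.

-2

[0]=0x2d [1]=0x30 (little-endian) → word 0x302d
rsvd [0+:3] = (word>>0) & 0x7 = 5
lvl [3+:2] = (word>>3) & 0x3 = 1
type [5+:6] = (word>>5) & 0x3f = 1
bank [11+:3] = (word>>11) & 0x7 = 6  ←
ver [14+:2] = (word>>14) & 0x3 = 0
bank signed 3b, MSB=1: 6 - 8 = -2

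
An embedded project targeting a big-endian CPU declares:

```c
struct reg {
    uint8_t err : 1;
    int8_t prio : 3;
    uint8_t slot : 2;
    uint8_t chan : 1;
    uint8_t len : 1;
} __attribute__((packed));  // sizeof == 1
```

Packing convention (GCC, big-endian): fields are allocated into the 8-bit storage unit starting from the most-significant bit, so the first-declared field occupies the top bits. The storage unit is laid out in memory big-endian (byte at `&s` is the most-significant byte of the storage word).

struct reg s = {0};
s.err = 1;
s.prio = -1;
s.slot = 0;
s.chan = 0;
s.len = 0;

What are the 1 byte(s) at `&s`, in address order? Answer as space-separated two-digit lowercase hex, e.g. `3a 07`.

f0

[7+:1] err=1 & 0x1 = 0x1; word=0x80
[4+:3] prio=-1 & 0x7 = 0x7; word=0xf0
[2+:2] slot=0 & 0x3 = 0x0; word=0xf0
[1+:1] chan=0 & 0x1 = 0x0; word=0xf0
[0+:1] len=0 & 0x1 = 0x0; word=0xf0
word = 0xf0 → big-endian bytes:
  [0]=0xf0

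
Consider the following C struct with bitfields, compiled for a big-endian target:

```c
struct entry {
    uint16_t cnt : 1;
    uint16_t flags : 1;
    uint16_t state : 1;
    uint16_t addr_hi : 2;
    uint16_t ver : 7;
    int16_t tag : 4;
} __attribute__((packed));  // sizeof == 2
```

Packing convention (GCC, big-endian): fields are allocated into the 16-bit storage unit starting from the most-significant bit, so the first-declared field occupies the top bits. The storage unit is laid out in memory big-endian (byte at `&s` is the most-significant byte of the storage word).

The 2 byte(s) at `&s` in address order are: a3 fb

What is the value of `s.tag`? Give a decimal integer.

[0]=0xa3 [1]=0xfb (big-endian) → word 0xa3fb
cnt [15+:1] = (word>>15) & 0x1 = 1
flags [14+:1] = (word>>14) & 0x1 = 0
state [13+:1] = (word>>13) & 0x1 = 1
addr_hi [11+:2] = (word>>11) & 0x3 = 0
ver [4+:7] = (word>>4) & 0x7f = 63
tag [0+:4] = (word>>0) & 0xf = 11  ←
tag signed 4b, MSB=1: 11 - 16 = -5

-5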